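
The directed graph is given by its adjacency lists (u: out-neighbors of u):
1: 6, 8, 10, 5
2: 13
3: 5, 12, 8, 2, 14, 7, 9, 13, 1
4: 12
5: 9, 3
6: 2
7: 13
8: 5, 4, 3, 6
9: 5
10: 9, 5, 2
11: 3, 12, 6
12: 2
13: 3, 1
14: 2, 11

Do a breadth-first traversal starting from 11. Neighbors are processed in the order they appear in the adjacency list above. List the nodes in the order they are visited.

11 3 12 6 5 8 2 14 7 9 13 1 4 10

Visit 11; enqueue 3, 12, 6 → queue [3, 12, 6]
Visit 3; enqueue 5, 8, 2, 14, 7, 9, 13, 1 → queue [12, 6, 5, 8, 2, 14, 7, 9, 13, 1]
Visit 12 → queue [6, 5, 8, 2, 14, 7, 9, 13, 1]
Visit 6 → queue [5, 8, 2, 14, 7, 9, 13, 1]
Visit 5 → queue [8, 2, 14, 7, 9, 13, 1]
Visit 8; enqueue 4 → queue [2, 14, 7, 9, 13, 1, 4]
Visit 2 → queue [14, 7, 9, 13, 1, 4]
Visit 14 → queue [7, 9, 13, 1, 4]
Visit 7 → queue [9, 13, 1, 4]
Visit 9 → queue [13, 1, 4]
Visit 13 → queue [1, 4]
Visit 1; enqueue 10 → queue [4, 10]
Visit 4 → queue [10]
Visit 10 → queue []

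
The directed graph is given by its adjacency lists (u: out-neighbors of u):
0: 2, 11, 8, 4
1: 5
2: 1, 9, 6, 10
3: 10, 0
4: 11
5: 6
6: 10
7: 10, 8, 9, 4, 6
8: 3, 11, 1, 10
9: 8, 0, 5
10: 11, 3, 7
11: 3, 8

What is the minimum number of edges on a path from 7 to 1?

Level 0: 7
Level 1: 4, 6, 8, 9, 10
Level 2: 0, 1, 3, 5, 11
Level 3: 2
1 first appears at level 2.

2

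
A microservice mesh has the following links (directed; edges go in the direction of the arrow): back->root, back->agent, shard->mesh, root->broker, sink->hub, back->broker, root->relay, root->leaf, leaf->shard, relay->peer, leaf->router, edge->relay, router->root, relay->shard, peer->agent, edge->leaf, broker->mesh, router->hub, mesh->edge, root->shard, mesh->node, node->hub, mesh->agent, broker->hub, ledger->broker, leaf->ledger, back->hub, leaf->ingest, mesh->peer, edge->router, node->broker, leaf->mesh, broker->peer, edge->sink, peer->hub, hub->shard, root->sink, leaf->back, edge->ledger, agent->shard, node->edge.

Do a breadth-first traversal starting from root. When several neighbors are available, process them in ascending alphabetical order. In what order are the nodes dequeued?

root → broker → leaf → relay → shard → sink → hub → mesh → peer → back → ingest → ledger → router → agent → edge → node

Visit root; enqueue broker, leaf, relay, shard, sink → queue [broker, leaf, relay, shard, sink]
Visit broker; enqueue hub, mesh, peer → queue [leaf, relay, shard, sink, hub, mesh, peer]
Visit leaf; enqueue back, ingest, ledger, router → queue [relay, shard, sink, hub, mesh, peer, back, ingest, ledger, router]
Visit relay → queue [shard, sink, hub, mesh, peer, back, ingest, ledger, router]
Visit shard → queue [sink, hub, mesh, peer, back, ingest, ledger, router]
Visit sink → queue [hub, mesh, peer, back, ingest, ledger, router]
Visit hub → queue [mesh, peer, back, ingest, ledger, router]
Visit mesh; enqueue agent, edge, node → queue [peer, back, ingest, ledger, router, agent, edge, node]
Visit peer → queue [back, ingest, ledger, router, agent, edge, node]
Visit back → queue [ingest, ledger, router, agent, edge, node]
Visit ingest → queue [ledger, router, agent, edge, node]
Visit ledger → queue [router, agent, edge, node]
Visit router → queue [agent, edge, node]
Visit agent → queue [edge, node]
Visit edge → queue [node]
Visit node → queue []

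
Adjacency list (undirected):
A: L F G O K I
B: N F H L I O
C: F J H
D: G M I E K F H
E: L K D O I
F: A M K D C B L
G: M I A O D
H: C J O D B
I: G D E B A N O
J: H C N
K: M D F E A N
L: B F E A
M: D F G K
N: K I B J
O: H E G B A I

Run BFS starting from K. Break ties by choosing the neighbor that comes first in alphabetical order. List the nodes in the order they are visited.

K, A, D, E, F, M, N, G, I, L, O, H, B, C, J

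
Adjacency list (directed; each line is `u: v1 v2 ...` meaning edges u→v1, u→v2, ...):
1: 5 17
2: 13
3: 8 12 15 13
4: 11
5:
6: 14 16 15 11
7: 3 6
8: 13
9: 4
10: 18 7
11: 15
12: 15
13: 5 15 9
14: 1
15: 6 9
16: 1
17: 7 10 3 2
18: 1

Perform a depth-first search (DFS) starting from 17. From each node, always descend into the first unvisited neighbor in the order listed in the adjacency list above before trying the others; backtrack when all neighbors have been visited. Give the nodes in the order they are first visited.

Visit 17
17 → 7
7 → 3
3 → 8
8 → 13
13 → 5
13 → 15
15 → 6
6 → 14
14 → 1
6 → 16
6 → 11
15 → 9
9 → 4
3 → 12
17 → 10
10 → 18
17 → 2

17, 7, 3, 8, 13, 5, 15, 6, 14, 1, 16, 11, 9, 4, 12, 10, 18, 2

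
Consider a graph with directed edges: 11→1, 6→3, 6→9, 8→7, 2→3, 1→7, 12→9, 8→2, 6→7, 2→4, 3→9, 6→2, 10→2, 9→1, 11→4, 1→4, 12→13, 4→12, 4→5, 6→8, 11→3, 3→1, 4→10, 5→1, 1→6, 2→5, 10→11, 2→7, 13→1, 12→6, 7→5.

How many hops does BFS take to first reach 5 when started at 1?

2

Level 0: 1
Level 1: 4, 6, 7
Level 2: 2, 3, 5, 8, 9, 10, 12
Level 3: 11, 13
5 first appears at level 2.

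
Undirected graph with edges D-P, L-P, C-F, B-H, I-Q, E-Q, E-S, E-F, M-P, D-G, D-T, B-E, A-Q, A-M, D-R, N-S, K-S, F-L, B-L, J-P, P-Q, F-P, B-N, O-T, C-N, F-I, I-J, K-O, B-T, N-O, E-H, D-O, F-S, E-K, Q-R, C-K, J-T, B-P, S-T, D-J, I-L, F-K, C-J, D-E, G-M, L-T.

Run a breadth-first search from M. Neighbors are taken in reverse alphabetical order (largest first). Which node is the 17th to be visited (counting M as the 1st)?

Visit M; enqueue P, G, A → queue [P, G, A]
Visit P; enqueue Q, L, J, F, D, B → queue [G, A, Q, L, J, F, D, B]
Visit G → queue [A, Q, L, J, F, D, B]
Visit A → queue [Q, L, J, F, D, B]
Visit Q; enqueue R, I, E → queue [L, J, F, D, B, R, I, E]
Visit L; enqueue T → queue [J, F, D, B, R, I, E, T]
Visit J; enqueue C → queue [F, D, B, R, I, E, T, C]
Visit F; enqueue S, K → queue [D, B, R, I, E, T, C, S, K]
Visit D; enqueue O → queue [B, R, I, E, T, C, S, K, O]
Visit B; enqueue N, H → queue [R, I, E, T, C, S, K, O, N, H]
Visit R → queue [I, E, T, C, S, K, O, N, H]
Visit I → queue [E, T, C, S, K, O, N, H]
Visit E → queue [T, C, S, K, O, N, H]
Visit T → queue [C, S, K, O, N, H]
Visit C → queue [S, K, O, N, H]
Visit S → queue [K, O, N, H]
Visit K → queue [O, N, H]
Visit O → queue [N, H]
Visit N → queue [H]
Visit H → queue []

Visit order: M, P, G, A, Q, L, J, F, D, B, R, I, E, T, C, S, K, O, N, H

K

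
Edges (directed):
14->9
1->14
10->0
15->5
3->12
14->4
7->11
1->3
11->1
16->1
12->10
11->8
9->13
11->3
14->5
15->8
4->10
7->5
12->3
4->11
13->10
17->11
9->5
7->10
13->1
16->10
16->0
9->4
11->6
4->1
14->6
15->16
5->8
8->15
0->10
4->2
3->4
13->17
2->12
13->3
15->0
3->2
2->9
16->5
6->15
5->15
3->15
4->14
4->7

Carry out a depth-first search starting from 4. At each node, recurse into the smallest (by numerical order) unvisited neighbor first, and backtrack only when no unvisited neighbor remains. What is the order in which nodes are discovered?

4, 1, 3, 2, 9, 5, 8, 15, 0, 10, 16, 13, 17, 11, 6, 12, 14, 7

Visit 4
4 → 1
1 → 3
3 → 2
2 → 9
9 → 5
5 → 8
8 → 15
15 → 0
0 → 10
15 → 16
9 → 13
13 → 17
17 → 11
11 → 6
2 → 12
1 → 14
4 → 7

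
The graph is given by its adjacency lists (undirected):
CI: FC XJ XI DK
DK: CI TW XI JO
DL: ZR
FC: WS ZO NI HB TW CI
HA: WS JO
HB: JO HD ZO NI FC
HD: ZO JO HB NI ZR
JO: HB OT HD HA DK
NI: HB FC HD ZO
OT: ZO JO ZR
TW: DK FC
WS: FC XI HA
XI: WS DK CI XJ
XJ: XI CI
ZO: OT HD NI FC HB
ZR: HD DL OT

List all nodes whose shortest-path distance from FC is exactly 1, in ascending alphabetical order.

CI, HB, NI, TW, WS, ZO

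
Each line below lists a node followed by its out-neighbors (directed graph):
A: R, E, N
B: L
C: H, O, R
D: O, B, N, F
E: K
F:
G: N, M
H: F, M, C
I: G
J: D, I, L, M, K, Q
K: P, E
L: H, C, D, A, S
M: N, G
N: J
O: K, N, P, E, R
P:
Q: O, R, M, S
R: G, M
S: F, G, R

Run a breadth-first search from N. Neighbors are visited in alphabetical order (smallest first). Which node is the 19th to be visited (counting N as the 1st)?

R

Visit N; enqueue J → queue [J]
Visit J; enqueue D, I, K, L, M, Q → queue [D, I, K, L, M, Q]
Visit D; enqueue B, F, O → queue [I, K, L, M, Q, B, F, O]
Visit I; enqueue G → queue [K, L, M, Q, B, F, O, G]
Visit K; enqueue E, P → queue [L, M, Q, B, F, O, G, E, P]
Visit L; enqueue A, C, H, S → queue [M, Q, B, F, O, G, E, P, A, C, H, S]
Visit M → queue [Q, B, F, O, G, E, P, A, C, H, S]
Visit Q; enqueue R → queue [B, F, O, G, E, P, A, C, H, S, R]
Visit B → queue [F, O, G, E, P, A, C, H, S, R]
Visit F → queue [O, G, E, P, A, C, H, S, R]
Visit O → queue [G, E, P, A, C, H, S, R]
Visit G → queue [E, P, A, C, H, S, R]
Visit E → queue [P, A, C, H, S, R]
Visit P → queue [A, C, H, S, R]
Visit A → queue [C, H, S, R]
Visit C → queue [H, S, R]
Visit H → queue [S, R]
Visit S → queue [R]
Visit R → queue []

Visit order: N, J, D, I, K, L, M, Q, B, F, O, G, E, P, A, C, H, S, R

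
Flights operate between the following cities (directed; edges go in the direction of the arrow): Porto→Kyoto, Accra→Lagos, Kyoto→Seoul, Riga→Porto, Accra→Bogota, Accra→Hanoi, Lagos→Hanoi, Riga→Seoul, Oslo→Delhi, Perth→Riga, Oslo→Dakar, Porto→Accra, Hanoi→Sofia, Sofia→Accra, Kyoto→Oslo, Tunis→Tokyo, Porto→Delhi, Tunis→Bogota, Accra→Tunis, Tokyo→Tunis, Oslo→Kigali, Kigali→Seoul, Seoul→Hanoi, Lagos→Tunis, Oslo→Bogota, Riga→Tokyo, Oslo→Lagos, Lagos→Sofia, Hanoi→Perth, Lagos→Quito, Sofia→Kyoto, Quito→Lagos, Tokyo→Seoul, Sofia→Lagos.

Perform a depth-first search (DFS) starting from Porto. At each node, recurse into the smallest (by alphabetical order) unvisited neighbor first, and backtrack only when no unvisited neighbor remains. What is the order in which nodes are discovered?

Porto, Accra, Bogota, Hanoi, Perth, Riga, Seoul, Tokyo, Tunis, Sofia, Kyoto, Oslo, Dakar, Delhi, Kigali, Lagos, Quito

Visit Porto
Porto → Accra
Accra → Bogota
Accra → Hanoi
Hanoi → Perth
Perth → Riga
Riga → Seoul
Riga → Tokyo
Tokyo → Tunis
Hanoi → Sofia
Sofia → Kyoto
Kyoto → Oslo
Oslo → Dakar
Oslo → Delhi
Oslo → Kigali
Oslo → Lagos
Lagos → Quito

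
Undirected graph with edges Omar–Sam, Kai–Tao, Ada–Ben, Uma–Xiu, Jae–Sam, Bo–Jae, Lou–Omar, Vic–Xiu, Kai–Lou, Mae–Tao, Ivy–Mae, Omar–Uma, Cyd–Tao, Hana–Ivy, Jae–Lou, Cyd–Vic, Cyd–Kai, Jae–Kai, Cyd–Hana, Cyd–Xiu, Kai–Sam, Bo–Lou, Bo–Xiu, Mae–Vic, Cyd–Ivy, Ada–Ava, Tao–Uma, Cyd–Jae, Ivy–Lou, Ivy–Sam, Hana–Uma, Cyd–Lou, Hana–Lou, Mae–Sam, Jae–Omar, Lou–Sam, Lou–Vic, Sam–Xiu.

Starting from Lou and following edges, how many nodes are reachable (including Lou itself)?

14

BFS from Lou visits: Lou, Vic, Sam, Omar, Kai, Jae, Ivy, Hana, Cyd, Bo, Xiu, Mae, Uma, Tao
Reachable nodes: 14 of 17 total.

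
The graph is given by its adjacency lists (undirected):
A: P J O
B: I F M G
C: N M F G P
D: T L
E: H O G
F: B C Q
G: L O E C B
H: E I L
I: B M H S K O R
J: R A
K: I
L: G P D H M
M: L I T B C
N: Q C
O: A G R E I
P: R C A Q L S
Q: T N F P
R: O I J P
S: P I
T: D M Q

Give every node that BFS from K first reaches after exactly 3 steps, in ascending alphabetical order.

A, C, E, F, G, J, L, P, T

Level 0: K
Level 1: I
Level 2: B, H, M, O, R, S
Level 3: A, C, E, F, G, J, L, P, T
Level 4: D, N, Q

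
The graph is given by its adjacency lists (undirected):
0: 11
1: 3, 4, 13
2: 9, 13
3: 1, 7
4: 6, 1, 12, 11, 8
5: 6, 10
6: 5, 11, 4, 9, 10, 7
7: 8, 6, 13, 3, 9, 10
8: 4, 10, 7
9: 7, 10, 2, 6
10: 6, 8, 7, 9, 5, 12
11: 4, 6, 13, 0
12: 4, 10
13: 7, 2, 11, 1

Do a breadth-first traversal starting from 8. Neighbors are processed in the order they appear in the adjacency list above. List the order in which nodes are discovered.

8, 4, 10, 7, 6, 1, 12, 11, 9, 5, 13, 3, 0, 2

Visit 8; enqueue 4, 10, 7 → queue [4, 10, 7]
Visit 4; enqueue 6, 1, 12, 11 → queue [10, 7, 6, 1, 12, 11]
Visit 10; enqueue 9, 5 → queue [7, 6, 1, 12, 11, 9, 5]
Visit 7; enqueue 13, 3 → queue [6, 1, 12, 11, 9, 5, 13, 3]
Visit 6 → queue [1, 12, 11, 9, 5, 13, 3]
Visit 1 → queue [12, 11, 9, 5, 13, 3]
Visit 12 → queue [11, 9, 5, 13, 3]
Visit 11; enqueue 0 → queue [9, 5, 13, 3, 0]
Visit 9; enqueue 2 → queue [5, 13, 3, 0, 2]
Visit 5 → queue [13, 3, 0, 2]
Visit 13 → queue [3, 0, 2]
Visit 3 → queue [0, 2]
Visit 0 → queue [2]
Visit 2 → queue []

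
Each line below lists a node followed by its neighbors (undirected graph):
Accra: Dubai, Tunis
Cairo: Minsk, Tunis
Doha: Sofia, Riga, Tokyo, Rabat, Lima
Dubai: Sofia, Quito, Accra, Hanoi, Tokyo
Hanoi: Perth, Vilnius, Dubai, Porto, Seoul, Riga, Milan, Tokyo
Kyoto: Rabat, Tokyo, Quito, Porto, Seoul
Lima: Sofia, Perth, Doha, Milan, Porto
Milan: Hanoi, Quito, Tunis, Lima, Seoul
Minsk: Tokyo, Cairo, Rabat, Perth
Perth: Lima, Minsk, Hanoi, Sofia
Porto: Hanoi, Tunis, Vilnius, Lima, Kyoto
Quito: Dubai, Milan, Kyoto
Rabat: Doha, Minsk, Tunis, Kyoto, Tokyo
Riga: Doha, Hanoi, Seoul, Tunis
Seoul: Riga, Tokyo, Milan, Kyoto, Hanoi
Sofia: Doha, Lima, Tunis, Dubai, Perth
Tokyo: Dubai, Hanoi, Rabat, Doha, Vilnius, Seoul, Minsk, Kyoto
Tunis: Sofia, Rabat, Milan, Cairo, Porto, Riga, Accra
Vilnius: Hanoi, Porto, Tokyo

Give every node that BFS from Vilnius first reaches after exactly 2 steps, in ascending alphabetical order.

Doha, Dubai, Kyoto, Lima, Milan, Minsk, Perth, Rabat, Riga, Seoul, Tunis

Level 0: Vilnius
Level 1: Hanoi, Porto, Tokyo
Level 2: Doha, Dubai, Kyoto, Lima, Milan, Minsk, Perth, Rabat, Riga, Seoul, Tunis
Level 3: Accra, Cairo, Quito, Sofia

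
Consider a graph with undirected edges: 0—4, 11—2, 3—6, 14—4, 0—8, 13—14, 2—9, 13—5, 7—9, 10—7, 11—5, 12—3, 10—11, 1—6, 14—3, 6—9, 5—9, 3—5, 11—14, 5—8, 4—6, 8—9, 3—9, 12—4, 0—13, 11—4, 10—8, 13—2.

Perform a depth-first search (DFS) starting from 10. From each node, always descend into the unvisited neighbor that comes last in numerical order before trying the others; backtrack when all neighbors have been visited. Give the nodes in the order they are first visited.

10, 11, 14, 13, 5, 9, 8, 0, 4, 12, 3, 6, 1, 7, 2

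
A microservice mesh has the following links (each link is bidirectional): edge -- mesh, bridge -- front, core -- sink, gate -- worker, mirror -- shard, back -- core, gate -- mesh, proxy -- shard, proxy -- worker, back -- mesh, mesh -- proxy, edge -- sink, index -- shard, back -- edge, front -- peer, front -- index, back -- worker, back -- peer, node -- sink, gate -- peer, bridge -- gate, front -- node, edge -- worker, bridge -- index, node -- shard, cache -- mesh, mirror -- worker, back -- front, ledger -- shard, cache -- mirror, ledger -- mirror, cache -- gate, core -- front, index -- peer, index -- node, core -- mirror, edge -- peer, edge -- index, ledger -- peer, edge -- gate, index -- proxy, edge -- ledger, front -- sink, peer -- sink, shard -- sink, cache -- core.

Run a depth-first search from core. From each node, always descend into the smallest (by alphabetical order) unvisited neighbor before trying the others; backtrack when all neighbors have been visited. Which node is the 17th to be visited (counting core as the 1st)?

sink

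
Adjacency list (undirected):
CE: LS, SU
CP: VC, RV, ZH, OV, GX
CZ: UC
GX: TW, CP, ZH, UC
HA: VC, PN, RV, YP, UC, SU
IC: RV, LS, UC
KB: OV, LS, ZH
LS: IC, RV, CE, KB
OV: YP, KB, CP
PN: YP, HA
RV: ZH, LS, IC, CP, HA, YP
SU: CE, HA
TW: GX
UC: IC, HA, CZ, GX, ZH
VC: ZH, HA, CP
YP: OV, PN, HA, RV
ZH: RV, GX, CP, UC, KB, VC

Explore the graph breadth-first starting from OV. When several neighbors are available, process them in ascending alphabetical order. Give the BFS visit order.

OV, CP, KB, YP, GX, RV, VC, ZH, LS, HA, PN, TW, UC, IC, CE, SU, CZ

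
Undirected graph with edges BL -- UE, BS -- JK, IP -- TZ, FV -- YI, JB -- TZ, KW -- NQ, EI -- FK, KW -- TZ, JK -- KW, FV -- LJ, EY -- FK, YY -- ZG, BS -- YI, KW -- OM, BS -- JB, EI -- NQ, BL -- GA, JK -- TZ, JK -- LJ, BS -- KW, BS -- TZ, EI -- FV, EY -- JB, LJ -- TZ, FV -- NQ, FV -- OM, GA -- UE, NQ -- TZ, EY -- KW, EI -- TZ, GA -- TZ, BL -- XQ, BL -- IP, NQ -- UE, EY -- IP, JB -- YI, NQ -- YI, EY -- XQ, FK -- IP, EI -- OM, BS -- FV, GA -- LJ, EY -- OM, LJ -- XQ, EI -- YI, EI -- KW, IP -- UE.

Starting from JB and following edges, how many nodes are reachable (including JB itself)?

18

BFS from JB visits: JB, YI, TZ, EY, BS, NQ, FV, EI, LJ, KW, JK, IP, GA, XQ, OM, FK, UE, BL
Reachable nodes: 18 of 20 total.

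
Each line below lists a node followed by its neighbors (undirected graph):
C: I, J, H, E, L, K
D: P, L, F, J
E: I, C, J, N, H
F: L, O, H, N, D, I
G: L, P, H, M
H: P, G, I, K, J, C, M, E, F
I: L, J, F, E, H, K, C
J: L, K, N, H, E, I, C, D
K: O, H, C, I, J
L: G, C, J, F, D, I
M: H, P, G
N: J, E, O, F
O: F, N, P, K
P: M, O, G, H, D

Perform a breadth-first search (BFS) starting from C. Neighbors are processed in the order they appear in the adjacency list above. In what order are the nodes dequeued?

Visit C; enqueue I, J, H, E, L, K → queue [I, J, H, E, L, K]
Visit I; enqueue F → queue [J, H, E, L, K, F]
Visit J; enqueue N, D → queue [H, E, L, K, F, N, D]
Visit H; enqueue P, G, M → queue [E, L, K, F, N, D, P, G, M]
Visit E → queue [L, K, F, N, D, P, G, M]
Visit L → queue [K, F, N, D, P, G, M]
Visit K; enqueue O → queue [F, N, D, P, G, M, O]
Visit F → queue [N, D, P, G, M, O]
Visit N → queue [D, P, G, M, O]
Visit D → queue [P, G, M, O]
Visit P → queue [G, M, O]
Visit G → queue [M, O]
Visit M → queue [O]
Visit O → queue []

C → I → J → H → E → L → K → F → N → D → P → G → M → O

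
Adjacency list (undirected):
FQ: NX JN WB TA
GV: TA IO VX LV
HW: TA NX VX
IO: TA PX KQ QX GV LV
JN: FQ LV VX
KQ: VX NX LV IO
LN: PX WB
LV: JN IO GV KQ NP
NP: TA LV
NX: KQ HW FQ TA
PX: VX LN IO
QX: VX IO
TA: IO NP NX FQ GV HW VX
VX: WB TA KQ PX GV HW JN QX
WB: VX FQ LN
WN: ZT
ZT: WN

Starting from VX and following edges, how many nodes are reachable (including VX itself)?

15

BFS from VX visits: VX, WB, TA, KQ, PX, GV, HW, JN, QX, FQ, LN, IO, NP, NX, LV
Reachable nodes: 15 of 17 total.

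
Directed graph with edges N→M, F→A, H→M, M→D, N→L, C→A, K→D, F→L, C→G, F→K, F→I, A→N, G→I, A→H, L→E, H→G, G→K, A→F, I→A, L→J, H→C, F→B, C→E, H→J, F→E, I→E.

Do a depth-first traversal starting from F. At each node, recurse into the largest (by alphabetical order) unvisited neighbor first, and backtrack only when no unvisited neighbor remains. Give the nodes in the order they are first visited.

Visit F
F → L
L → J
L → E
F → K
K → D
F → I
I → A
A → N
N → M
A → H
H → G
H → C
F → B

F L J E K D I A N M H G C B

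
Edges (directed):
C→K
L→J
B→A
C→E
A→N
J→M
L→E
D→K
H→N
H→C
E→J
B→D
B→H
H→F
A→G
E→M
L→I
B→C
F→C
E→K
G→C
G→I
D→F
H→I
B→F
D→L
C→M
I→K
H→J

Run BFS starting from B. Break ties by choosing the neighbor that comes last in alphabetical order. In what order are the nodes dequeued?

B -> H -> F -> D -> C -> A -> N -> J -> I -> L -> K -> M -> E -> G

Visit B; enqueue H, F, D, C, A → queue [H, F, D, C, A]
Visit H; enqueue N, J, I → queue [F, D, C, A, N, J, I]
Visit F → queue [D, C, A, N, J, I]
Visit D; enqueue L, K → queue [C, A, N, J, I, L, K]
Visit C; enqueue M, E → queue [A, N, J, I, L, K, M, E]
Visit A; enqueue G → queue [N, J, I, L, K, M, E, G]
Visit N → queue [J, I, L, K, M, E, G]
Visit J → queue [I, L, K, M, E, G]
Visit I → queue [L, K, M, E, G]
Visit L → queue [K, M, E, G]
Visit K → queue [M, E, G]
Visit M → queue [E, G]
Visit E → queue [G]
Visit G → queue []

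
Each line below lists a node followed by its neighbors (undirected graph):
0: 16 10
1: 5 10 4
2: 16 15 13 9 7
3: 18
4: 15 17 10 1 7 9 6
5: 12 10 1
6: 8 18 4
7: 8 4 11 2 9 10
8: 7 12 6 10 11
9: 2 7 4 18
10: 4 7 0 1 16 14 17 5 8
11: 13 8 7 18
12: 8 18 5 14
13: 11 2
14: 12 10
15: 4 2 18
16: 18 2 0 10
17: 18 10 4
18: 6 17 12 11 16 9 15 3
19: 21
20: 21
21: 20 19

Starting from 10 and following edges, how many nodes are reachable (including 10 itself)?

19

BFS from 10 visits: 10, 0, 1, 4, 5, 7, 8, 14, 16, 17, 6, 9, 15, 12, 2, 11, 18, 13, 3
Reachable nodes: 19 of 22 total.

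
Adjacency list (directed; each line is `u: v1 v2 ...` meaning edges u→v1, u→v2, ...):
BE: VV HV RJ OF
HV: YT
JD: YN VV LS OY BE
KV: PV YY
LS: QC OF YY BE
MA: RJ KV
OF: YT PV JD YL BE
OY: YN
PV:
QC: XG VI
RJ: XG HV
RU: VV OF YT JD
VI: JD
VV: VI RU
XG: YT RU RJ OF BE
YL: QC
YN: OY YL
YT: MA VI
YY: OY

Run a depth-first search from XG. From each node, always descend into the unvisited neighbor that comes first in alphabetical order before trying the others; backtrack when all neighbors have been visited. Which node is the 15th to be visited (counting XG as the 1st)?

Visit XG
XG → BE
BE → HV
HV → YT
YT → MA
MA → KV
KV → PV
KV → YY
YY → OY
OY → YN
YN → YL
YL → QC
QC → VI
VI → JD
JD → LS
LS → OF
JD → VV
VV → RU
MA → RJ

Visit order: XG, BE, HV, YT, MA, KV, PV, YY, OY, YN, YL, QC, VI, JD, LS, OF, VV, RU, RJ

LS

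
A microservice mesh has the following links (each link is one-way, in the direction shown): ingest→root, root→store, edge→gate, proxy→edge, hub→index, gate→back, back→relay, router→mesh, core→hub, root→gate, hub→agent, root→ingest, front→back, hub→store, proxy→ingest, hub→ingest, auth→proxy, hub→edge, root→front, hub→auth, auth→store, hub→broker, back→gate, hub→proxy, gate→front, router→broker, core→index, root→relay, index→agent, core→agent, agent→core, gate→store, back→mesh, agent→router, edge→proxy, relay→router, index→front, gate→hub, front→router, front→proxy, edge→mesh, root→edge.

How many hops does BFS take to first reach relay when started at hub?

Level 0: hub
Level 1: agent, auth, broker, edge, index, ingest, proxy, store
Level 2: core, front, gate, mesh, root, router
Level 3: back, relay
relay first appears at level 3.

3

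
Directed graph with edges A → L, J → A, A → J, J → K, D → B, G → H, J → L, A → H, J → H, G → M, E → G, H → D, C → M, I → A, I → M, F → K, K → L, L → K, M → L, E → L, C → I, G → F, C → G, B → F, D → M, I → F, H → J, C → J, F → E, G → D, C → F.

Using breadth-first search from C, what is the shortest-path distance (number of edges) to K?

Level 0: C
Level 1: F, G, I, J, M
Level 2: A, D, E, H, K, L
Level 3: B
K first appears at level 2.

2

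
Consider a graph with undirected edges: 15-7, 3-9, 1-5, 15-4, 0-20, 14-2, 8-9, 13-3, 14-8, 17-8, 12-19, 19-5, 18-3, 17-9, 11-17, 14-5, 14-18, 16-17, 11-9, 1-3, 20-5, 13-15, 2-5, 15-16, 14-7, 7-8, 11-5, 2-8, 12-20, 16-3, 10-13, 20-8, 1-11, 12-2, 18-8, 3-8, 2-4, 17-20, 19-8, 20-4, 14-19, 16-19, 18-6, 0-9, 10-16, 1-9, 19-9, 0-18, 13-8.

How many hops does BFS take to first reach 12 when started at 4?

Level 0: 4
Level 1: 2, 15, 20
Level 2: 0, 5, 7, 8, 12, 13, 14, 16, 17
Level 3: 1, 3, 9, 10, 11, 18, 19
Level 4: 6
12 first appears at level 2.

2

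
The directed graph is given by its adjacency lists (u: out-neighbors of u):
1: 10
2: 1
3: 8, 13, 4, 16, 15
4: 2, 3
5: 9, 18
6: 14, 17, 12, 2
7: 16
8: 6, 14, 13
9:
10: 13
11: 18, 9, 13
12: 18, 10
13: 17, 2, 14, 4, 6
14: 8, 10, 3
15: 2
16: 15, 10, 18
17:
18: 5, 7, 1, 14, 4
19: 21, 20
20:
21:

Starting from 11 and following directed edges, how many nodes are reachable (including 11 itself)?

BFS from 11 visits: 11, 18, 9, 13, 5, 7, 1, 14, 4, 17, 2, 6, 16, 10, 8, 3, 12, 15
Reachable nodes: 18 of 21 total.

18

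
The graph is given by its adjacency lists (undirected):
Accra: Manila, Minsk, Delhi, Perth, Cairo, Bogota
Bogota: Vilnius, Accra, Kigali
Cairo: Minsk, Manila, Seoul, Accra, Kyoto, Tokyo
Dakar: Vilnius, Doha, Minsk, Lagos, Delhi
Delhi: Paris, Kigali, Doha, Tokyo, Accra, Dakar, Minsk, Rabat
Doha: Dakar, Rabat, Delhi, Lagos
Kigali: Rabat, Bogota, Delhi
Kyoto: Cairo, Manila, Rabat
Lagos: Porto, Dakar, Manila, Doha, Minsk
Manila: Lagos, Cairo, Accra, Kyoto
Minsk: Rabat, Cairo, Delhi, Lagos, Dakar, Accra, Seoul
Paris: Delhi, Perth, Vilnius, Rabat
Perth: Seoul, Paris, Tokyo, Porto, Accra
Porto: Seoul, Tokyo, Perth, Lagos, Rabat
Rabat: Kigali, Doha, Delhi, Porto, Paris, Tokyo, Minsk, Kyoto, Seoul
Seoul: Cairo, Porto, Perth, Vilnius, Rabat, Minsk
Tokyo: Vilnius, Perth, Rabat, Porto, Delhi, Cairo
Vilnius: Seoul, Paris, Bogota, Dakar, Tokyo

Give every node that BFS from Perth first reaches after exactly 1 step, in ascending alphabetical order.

Accra, Paris, Porto, Seoul, Tokyo

Level 0: Perth
Level 1: Accra, Paris, Porto, Seoul, Tokyo
Level 2: Bogota, Cairo, Delhi, Lagos, Manila, Minsk, Rabat, Vilnius
Level 3: Dakar, Doha, Kigali, Kyoto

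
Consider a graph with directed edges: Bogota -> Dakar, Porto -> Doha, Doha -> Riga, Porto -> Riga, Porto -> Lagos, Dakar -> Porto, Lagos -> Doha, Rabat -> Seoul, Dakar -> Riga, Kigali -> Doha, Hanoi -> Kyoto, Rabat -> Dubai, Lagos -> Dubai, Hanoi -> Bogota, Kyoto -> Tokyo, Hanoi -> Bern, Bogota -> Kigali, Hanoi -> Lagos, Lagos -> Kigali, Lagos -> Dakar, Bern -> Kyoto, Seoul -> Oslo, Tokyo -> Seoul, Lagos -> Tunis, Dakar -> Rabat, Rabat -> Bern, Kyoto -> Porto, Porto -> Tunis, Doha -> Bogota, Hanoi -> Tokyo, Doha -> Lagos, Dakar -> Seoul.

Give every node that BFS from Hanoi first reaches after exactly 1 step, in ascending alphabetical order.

Bern, Bogota, Kyoto, Lagos, Tokyo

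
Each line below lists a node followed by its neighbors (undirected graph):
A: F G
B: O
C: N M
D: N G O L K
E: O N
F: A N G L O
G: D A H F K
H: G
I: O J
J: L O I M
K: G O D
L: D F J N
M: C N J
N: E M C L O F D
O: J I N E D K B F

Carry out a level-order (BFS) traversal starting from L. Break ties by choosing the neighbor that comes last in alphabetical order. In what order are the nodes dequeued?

Visit L; enqueue N, J, F, D → queue [N, J, F, D]
Visit N; enqueue O, M, E, C → queue [J, F, D, O, M, E, C]
Visit J; enqueue I → queue [F, D, O, M, E, C, I]
Visit F; enqueue G, A → queue [D, O, M, E, C, I, G, A]
Visit D; enqueue K → queue [O, M, E, C, I, G, A, K]
Visit O; enqueue B → queue [M, E, C, I, G, A, K, B]
Visit M → queue [E, C, I, G, A, K, B]
Visit E → queue [C, I, G, A, K, B]
Visit C → queue [I, G, A, K, B]
Visit I → queue [G, A, K, B]
Visit G; enqueue H → queue [A, K, B, H]
Visit A → queue [K, B, H]
Visit K → queue [B, H]
Visit B → queue [H]
Visit H → queue []

L, N, J, F, D, O, M, E, C, I, G, A, K, B, H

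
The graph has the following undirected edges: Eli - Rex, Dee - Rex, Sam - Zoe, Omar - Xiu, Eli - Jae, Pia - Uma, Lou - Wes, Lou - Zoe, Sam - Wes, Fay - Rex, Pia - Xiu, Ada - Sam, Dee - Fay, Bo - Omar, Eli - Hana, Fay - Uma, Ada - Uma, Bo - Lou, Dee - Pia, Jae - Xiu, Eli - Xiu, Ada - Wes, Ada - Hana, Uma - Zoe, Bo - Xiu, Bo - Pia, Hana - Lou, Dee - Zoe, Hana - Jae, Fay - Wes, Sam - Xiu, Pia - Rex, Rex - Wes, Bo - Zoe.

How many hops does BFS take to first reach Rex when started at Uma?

2

Level 0: Uma
Level 1: Ada, Fay, Pia, Zoe
Level 2: Bo, Dee, Hana, Lou, Rex, Sam, Wes, Xiu
Level 3: Eli, Jae, Omar
Rex first appears at level 2.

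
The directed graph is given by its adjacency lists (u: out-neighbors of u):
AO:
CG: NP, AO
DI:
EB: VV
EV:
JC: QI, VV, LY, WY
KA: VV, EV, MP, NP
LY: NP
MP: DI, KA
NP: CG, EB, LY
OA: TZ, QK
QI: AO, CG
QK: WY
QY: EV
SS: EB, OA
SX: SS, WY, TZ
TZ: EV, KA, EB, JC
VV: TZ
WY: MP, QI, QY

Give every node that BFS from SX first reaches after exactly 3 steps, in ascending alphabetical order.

Level 0: SX
Level 1: SS, TZ, WY
Level 2: EB, EV, JC, KA, MP, OA, QI, QY
Level 3: AO, CG, DI, LY, NP, QK, VV

AO, CG, DI, LY, NP, QK, VV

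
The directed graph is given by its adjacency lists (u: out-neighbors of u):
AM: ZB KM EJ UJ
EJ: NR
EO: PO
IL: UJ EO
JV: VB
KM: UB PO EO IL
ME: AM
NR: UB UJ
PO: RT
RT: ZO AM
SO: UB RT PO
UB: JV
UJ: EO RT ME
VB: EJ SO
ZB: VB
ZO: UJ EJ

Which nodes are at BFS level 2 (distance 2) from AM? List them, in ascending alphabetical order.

Level 0: AM
Level 1: EJ, KM, UJ, ZB
Level 2: EO, IL, ME, NR, PO, RT, UB, VB
Level 3: JV, SO, ZO

EO, IL, ME, NR, PO, RT, UB, VB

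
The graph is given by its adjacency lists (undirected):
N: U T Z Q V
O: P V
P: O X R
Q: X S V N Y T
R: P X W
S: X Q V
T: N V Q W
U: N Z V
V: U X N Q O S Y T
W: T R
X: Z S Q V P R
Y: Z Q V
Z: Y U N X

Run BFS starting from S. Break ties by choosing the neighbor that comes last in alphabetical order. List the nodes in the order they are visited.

Visit S; enqueue X, V, Q → queue [X, V, Q]
Visit X; enqueue Z, R, P → queue [V, Q, Z, R, P]
Visit V; enqueue Y, U, T, O, N → queue [Q, Z, R, P, Y, U, T, O, N]
Visit Q → queue [Z, R, P, Y, U, T, O, N]
Visit Z → queue [R, P, Y, U, T, O, N]
Visit R; enqueue W → queue [P, Y, U, T, O, N, W]
Visit P → queue [Y, U, T, O, N, W]
Visit Y → queue [U, T, O, N, W]
Visit U → queue [T, O, N, W]
Visit T → queue [O, N, W]
Visit O → queue [N, W]
Visit N → queue [W]
Visit W → queue []

S, X, V, Q, Z, R, P, Y, U, T, O, N, W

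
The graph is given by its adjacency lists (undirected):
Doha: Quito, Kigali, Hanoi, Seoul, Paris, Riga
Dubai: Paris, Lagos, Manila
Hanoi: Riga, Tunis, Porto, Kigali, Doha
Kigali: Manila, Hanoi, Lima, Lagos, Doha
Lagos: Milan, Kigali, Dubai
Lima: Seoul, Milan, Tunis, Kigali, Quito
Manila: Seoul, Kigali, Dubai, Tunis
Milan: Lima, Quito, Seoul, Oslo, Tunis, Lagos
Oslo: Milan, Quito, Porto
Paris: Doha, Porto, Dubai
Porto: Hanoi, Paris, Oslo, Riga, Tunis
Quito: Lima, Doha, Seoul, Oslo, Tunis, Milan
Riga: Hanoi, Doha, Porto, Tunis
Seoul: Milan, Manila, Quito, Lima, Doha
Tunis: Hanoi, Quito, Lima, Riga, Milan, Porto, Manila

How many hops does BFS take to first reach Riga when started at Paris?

2

Level 0: Paris
Level 1: Doha, Dubai, Porto
Level 2: Hanoi, Kigali, Lagos, Manila, Oslo, Quito, Riga, Seoul, Tunis
Level 3: Lima, Milan
Riga first appears at level 2.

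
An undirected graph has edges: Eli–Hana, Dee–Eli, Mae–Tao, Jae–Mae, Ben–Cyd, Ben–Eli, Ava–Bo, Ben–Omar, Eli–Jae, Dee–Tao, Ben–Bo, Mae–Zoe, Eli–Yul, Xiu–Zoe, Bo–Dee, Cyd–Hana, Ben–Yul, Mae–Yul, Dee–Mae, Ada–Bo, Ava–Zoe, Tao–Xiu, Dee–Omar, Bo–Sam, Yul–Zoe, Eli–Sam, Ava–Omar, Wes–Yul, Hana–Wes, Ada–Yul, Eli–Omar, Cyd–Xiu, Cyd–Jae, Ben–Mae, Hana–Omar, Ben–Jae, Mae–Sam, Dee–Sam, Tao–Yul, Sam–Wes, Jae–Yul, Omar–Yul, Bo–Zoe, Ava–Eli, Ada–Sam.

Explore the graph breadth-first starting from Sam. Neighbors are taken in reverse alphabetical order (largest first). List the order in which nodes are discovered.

Visit Sam; enqueue Wes, Mae, Eli, Dee, Bo, Ada → queue [Wes, Mae, Eli, Dee, Bo, Ada]
Visit Wes; enqueue Yul, Hana → queue [Mae, Eli, Dee, Bo, Ada, Yul, Hana]
Visit Mae; enqueue Zoe, Tao, Jae, Ben → queue [Eli, Dee, Bo, Ada, Yul, Hana, Zoe, Tao, Jae, Ben]
Visit Eli; enqueue Omar, Ava → queue [Dee, Bo, Ada, Yul, Hana, Zoe, Tao, Jae, Ben, Omar, Ava]
Visit Dee → queue [Bo, Ada, Yul, Hana, Zoe, Tao, Jae, Ben, Omar, Ava]
Visit Bo → queue [Ada, Yul, Hana, Zoe, Tao, Jae, Ben, Omar, Ava]
Visit Ada → queue [Yul, Hana, Zoe, Tao, Jae, Ben, Omar, Ava]
Visit Yul → queue [Hana, Zoe, Tao, Jae, Ben, Omar, Ava]
Visit Hana; enqueue Cyd → queue [Zoe, Tao, Jae, Ben, Omar, Ava, Cyd]
Visit Zoe; enqueue Xiu → queue [Tao, Jae, Ben, Omar, Ava, Cyd, Xiu]
Visit Tao → queue [Jae, Ben, Omar, Ava, Cyd, Xiu]
Visit Jae → queue [Ben, Omar, Ava, Cyd, Xiu]
Visit Ben → queue [Omar, Ava, Cyd, Xiu]
Visit Omar → queue [Ava, Cyd, Xiu]
Visit Ava → queue [Cyd, Xiu]
Visit Cyd → queue [Xiu]
Visit Xiu → queue []

Sam, Wes, Mae, Eli, Dee, Bo, Ada, Yul, Hana, Zoe, Tao, Jae, Ben, Omar, Ava, Cyd, Xiu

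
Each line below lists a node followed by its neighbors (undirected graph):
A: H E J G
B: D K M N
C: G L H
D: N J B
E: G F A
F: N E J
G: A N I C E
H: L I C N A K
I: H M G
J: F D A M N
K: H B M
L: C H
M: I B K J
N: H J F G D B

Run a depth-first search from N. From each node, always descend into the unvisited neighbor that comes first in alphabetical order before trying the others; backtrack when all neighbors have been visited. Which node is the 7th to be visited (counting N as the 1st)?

F

Visit N
N → B
B → D
D → J
J → A
A → E
E → F
E → G
G → C
C → H
H → I
I → M
M → K
H → L

Visit order: N, B, D, J, A, E, F, G, C, H, I, M, K, L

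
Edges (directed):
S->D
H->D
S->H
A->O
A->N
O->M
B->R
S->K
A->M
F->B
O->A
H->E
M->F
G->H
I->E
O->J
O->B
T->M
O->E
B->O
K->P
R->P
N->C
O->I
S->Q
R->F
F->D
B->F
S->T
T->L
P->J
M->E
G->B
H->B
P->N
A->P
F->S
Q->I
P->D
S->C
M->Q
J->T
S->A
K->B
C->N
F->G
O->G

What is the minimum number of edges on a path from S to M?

2

Level 0: S
Level 1: A, C, D, H, K, Q, T
Level 2: B, E, I, L, M, N, O, P
Level 3: F, G, J, R
M first appears at level 2.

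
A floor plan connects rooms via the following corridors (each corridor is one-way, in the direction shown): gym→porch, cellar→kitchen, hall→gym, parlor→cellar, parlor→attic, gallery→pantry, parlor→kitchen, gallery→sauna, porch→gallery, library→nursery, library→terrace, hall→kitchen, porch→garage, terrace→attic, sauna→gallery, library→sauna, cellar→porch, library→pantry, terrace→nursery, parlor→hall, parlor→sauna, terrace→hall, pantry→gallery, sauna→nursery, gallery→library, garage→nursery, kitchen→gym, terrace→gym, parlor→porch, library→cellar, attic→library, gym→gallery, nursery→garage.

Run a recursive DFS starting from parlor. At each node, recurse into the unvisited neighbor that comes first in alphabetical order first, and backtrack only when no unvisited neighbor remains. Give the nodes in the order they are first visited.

parlor attic library cellar kitchen gym gallery pantry sauna nursery garage porch terrace hall

Visit parlor
parlor → attic
attic → library
library → cellar
cellar → kitchen
kitchen → gym
gym → gallery
gallery → pantry
gallery → sauna
sauna → nursery
nursery → garage
gym → porch
library → terrace
terrace → hall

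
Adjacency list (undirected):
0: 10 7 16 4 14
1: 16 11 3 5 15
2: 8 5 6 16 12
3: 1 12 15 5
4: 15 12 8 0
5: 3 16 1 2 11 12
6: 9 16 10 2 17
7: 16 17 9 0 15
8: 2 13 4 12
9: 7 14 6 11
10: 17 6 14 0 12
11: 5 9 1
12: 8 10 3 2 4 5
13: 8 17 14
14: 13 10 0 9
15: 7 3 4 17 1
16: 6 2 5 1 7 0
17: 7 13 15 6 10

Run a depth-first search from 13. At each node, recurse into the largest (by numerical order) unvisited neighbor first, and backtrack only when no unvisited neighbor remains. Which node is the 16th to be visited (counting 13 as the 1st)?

2

Visit 13
13 → 17
17 → 15
15 → 7
7 → 16
16 → 6
6 → 10
10 → 14
14 → 9
9 → 11
11 → 5
5 → 12
12 → 8
8 → 4
4 → 0
8 → 2
12 → 3
3 → 1

Visit order: 13, 17, 15, 7, 16, 6, 10, 14, 9, 11, 5, 12, 8, 4, 0, 2, 3, 1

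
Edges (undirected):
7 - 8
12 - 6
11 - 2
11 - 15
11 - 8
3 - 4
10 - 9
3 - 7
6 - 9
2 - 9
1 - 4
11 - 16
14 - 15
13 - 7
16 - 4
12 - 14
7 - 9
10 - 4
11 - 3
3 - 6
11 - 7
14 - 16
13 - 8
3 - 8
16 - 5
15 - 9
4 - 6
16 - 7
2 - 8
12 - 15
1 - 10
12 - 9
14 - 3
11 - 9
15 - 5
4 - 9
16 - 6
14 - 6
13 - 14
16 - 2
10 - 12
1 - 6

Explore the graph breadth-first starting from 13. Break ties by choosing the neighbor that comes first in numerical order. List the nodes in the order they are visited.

Visit 13; enqueue 7, 8, 14 → queue [7, 8, 14]
Visit 7; enqueue 3, 9, 11, 16 → queue [8, 14, 3, 9, 11, 16]
Visit 8; enqueue 2 → queue [14, 3, 9, 11, 16, 2]
Visit 14; enqueue 6, 12, 15 → queue [3, 9, 11, 16, 2, 6, 12, 15]
Visit 3; enqueue 4 → queue [9, 11, 16, 2, 6, 12, 15, 4]
Visit 9; enqueue 10 → queue [11, 16, 2, 6, 12, 15, 4, 10]
Visit 11 → queue [16, 2, 6, 12, 15, 4, 10]
Visit 16; enqueue 5 → queue [2, 6, 12, 15, 4, 10, 5]
Visit 2 → queue [6, 12, 15, 4, 10, 5]
Visit 6; enqueue 1 → queue [12, 15, 4, 10, 5, 1]
Visit 12 → queue [15, 4, 10, 5, 1]
Visit 15 → queue [4, 10, 5, 1]
Visit 4 → queue [10, 5, 1]
Visit 10 → queue [5, 1]
Visit 5 → queue [1]
Visit 1 → queue []

13 -> 7 -> 8 -> 14 -> 3 -> 9 -> 11 -> 16 -> 2 -> 6 -> 12 -> 15 -> 4 -> 10 -> 5 -> 1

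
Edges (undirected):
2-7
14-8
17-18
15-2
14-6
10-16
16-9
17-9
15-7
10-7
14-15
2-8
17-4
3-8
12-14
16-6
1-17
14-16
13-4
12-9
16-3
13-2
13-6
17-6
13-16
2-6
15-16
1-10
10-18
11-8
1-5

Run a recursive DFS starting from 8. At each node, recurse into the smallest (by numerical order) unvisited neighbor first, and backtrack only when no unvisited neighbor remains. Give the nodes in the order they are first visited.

8, 2, 6, 13, 4, 17, 1, 5, 10, 7, 15, 14, 12, 9, 16, 3, 18, 11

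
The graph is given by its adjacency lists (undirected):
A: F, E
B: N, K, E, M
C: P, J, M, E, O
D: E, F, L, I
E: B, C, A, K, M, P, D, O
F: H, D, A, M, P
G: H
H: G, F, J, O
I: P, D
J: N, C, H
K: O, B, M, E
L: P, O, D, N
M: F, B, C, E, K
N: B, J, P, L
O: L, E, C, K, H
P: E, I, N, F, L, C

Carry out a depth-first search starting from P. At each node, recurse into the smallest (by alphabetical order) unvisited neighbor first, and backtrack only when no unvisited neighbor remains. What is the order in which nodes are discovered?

Visit P
P → C
C → E
E → A
A → F
F → D
D → I
D → L
L → N
N → B
B → K
K → M
K → O
O → H
H → G
H → J

P C E A F D I L N B K M O H G J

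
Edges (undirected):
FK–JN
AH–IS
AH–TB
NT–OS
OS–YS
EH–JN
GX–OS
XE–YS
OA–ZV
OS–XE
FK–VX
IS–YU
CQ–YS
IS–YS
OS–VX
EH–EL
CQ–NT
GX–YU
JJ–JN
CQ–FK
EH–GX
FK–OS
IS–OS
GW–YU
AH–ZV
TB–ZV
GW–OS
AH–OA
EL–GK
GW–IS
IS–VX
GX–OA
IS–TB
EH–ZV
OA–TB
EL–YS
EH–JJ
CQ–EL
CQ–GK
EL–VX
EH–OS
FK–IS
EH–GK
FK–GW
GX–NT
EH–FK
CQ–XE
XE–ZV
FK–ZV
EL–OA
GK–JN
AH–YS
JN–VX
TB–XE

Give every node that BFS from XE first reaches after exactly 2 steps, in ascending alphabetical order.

Level 0: XE
Level 1: CQ, OS, TB, YS, ZV
Level 2: AH, EH, EL, FK, GK, GW, GX, IS, NT, OA, VX
Level 3: JJ, JN, YU

AH, EH, EL, FK, GK, GW, GX, IS, NT, OA, VX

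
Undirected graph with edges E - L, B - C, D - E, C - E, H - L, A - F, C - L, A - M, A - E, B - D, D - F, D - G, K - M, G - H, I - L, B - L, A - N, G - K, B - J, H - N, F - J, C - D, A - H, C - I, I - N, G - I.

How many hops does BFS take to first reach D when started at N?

3

Level 0: N
Level 1: A, H, I
Level 2: C, E, F, G, L, M
Level 3: B, D, J, K
D first appears at level 3.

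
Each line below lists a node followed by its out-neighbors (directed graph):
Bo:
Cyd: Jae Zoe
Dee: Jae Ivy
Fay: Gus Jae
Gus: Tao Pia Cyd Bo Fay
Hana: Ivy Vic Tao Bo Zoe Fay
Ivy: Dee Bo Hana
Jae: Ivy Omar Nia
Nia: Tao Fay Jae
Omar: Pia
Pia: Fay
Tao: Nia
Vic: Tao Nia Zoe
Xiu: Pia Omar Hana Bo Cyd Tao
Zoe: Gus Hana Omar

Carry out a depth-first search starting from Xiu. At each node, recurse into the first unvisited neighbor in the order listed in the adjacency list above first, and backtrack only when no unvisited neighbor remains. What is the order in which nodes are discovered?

Xiu, Pia, Fay, Gus, Tao, Nia, Jae, Ivy, Dee, Bo, Hana, Vic, Zoe, Omar, Cyd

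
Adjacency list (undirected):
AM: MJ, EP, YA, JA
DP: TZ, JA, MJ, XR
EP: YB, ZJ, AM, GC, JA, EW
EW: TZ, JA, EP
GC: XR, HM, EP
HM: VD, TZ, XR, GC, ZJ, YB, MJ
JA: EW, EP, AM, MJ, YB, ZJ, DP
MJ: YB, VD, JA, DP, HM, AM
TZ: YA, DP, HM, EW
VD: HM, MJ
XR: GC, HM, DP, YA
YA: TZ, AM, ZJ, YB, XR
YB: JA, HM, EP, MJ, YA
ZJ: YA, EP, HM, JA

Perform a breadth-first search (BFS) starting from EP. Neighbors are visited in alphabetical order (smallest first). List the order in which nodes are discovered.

Visit EP; enqueue AM, EW, GC, JA, YB, ZJ → queue [AM, EW, GC, JA, YB, ZJ]
Visit AM; enqueue MJ, YA → queue [EW, GC, JA, YB, ZJ, MJ, YA]
Visit EW; enqueue TZ → queue [GC, JA, YB, ZJ, MJ, YA, TZ]
Visit GC; enqueue HM, XR → queue [JA, YB, ZJ, MJ, YA, TZ, HM, XR]
Visit JA; enqueue DP → queue [YB, ZJ, MJ, YA, TZ, HM, XR, DP]
Visit YB → queue [ZJ, MJ, YA, TZ, HM, XR, DP]
Visit ZJ → queue [MJ, YA, TZ, HM, XR, DP]
Visit MJ; enqueue VD → queue [YA, TZ, HM, XR, DP, VD]
Visit YA → queue [TZ, HM, XR, DP, VD]
Visit TZ → queue [HM, XR, DP, VD]
Visit HM → queue [XR, DP, VD]
Visit XR → queue [DP, VD]
Visit DP → queue [VD]
Visit VD → queue []

EP -> AM -> EW -> GC -> JA -> YB -> ZJ -> MJ -> YA -> TZ -> HM -> XR -> DP -> VD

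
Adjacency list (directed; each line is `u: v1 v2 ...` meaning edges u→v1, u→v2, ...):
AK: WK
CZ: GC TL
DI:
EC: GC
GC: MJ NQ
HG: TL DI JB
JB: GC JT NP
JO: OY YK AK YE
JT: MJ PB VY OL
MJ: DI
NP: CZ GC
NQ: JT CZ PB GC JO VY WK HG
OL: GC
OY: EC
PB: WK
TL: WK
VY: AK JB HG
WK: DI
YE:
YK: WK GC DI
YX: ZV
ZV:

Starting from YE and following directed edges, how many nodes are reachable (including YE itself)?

1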